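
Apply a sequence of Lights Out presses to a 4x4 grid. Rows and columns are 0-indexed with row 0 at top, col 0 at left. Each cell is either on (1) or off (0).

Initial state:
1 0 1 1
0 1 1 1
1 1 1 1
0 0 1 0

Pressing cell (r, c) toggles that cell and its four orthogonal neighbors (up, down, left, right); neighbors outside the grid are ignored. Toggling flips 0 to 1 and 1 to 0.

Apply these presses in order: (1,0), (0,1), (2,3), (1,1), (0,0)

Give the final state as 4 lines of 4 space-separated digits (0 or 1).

After press 1 at (1,0):
0 0 1 1
1 0 1 1
0 1 1 1
0 0 1 0

After press 2 at (0,1):
1 1 0 1
1 1 1 1
0 1 1 1
0 0 1 0

After press 3 at (2,3):
1 1 0 1
1 1 1 0
0 1 0 0
0 0 1 1

After press 4 at (1,1):
1 0 0 1
0 0 0 0
0 0 0 0
0 0 1 1

After press 5 at (0,0):
0 1 0 1
1 0 0 0
0 0 0 0
0 0 1 1

Answer: 0 1 0 1
1 0 0 0
0 0 0 0
0 0 1 1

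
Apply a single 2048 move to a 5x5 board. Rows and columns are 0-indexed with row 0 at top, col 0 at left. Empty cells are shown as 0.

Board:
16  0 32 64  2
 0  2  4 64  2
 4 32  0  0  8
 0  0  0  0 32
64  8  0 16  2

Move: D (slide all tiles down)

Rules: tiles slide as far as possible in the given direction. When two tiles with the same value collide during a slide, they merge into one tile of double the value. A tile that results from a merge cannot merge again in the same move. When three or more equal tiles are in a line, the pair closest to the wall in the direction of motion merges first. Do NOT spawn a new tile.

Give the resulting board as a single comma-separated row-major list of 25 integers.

Answer: 0, 0, 0, 0, 0, 0, 0, 0, 0, 4, 16, 2, 0, 0, 8, 4, 32, 32, 128, 32, 64, 8, 4, 16, 2

Derivation:
Slide down:
col 0: [16, 0, 4, 0, 64] -> [0, 0, 16, 4, 64]
col 1: [0, 2, 32, 0, 8] -> [0, 0, 2, 32, 8]
col 2: [32, 4, 0, 0, 0] -> [0, 0, 0, 32, 4]
col 3: [64, 64, 0, 0, 16] -> [0, 0, 0, 128, 16]
col 4: [2, 2, 8, 32, 2] -> [0, 4, 8, 32, 2]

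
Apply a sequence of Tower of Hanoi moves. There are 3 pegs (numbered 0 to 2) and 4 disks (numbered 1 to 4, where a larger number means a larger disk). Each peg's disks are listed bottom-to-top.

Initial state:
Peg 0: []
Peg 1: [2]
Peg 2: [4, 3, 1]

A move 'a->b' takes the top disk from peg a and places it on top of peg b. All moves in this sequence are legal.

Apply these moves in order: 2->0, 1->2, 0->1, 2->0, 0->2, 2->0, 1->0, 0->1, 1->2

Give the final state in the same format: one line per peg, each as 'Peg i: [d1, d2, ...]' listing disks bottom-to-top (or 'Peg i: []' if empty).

Answer: Peg 0: [2]
Peg 1: []
Peg 2: [4, 3, 1]

Derivation:
After move 1 (2->0):
Peg 0: [1]
Peg 1: [2]
Peg 2: [4, 3]

After move 2 (1->2):
Peg 0: [1]
Peg 1: []
Peg 2: [4, 3, 2]

After move 3 (0->1):
Peg 0: []
Peg 1: [1]
Peg 2: [4, 3, 2]

After move 4 (2->0):
Peg 0: [2]
Peg 1: [1]
Peg 2: [4, 3]

After move 5 (0->2):
Peg 0: []
Peg 1: [1]
Peg 2: [4, 3, 2]

After move 6 (2->0):
Peg 0: [2]
Peg 1: [1]
Peg 2: [4, 3]

After move 7 (1->0):
Peg 0: [2, 1]
Peg 1: []
Peg 2: [4, 3]

After move 8 (0->1):
Peg 0: [2]
Peg 1: [1]
Peg 2: [4, 3]

After move 9 (1->2):
Peg 0: [2]
Peg 1: []
Peg 2: [4, 3, 1]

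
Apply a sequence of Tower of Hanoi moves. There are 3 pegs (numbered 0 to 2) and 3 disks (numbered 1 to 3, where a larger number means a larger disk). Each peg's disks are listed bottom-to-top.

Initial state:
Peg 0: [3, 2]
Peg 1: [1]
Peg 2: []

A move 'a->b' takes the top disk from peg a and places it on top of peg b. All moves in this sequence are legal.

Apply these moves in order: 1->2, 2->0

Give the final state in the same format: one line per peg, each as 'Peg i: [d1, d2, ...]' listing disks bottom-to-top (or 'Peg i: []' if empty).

Answer: Peg 0: [3, 2, 1]
Peg 1: []
Peg 2: []

Derivation:
After move 1 (1->2):
Peg 0: [3, 2]
Peg 1: []
Peg 2: [1]

After move 2 (2->0):
Peg 0: [3, 2, 1]
Peg 1: []
Peg 2: []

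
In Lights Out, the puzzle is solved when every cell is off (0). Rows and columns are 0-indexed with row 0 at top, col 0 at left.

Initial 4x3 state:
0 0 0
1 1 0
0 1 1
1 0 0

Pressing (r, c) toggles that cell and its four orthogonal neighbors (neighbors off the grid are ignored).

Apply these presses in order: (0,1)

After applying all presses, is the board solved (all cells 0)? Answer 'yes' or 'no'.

Answer: no

Derivation:
After press 1 at (0,1):
1 1 1
1 0 0
0 1 1
1 0 0

Lights still on: 7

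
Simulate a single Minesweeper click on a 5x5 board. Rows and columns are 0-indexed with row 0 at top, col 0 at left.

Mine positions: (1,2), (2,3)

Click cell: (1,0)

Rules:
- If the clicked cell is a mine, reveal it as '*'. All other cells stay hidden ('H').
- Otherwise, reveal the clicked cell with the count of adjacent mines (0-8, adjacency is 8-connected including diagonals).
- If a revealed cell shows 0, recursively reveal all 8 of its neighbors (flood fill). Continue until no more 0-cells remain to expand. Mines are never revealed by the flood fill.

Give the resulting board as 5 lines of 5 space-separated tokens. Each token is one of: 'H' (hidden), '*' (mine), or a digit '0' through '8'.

0 1 H H H
0 1 H H H
0 1 2 H H
0 0 1 1 1
0 0 0 0 0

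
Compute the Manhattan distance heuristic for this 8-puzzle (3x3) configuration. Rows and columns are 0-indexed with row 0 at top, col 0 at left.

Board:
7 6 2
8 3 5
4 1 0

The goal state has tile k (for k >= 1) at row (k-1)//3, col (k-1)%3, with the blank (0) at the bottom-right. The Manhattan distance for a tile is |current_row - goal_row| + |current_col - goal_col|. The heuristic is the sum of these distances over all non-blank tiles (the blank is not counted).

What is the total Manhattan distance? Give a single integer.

Tile 7: at (0,0), goal (2,0), distance |0-2|+|0-0| = 2
Tile 6: at (0,1), goal (1,2), distance |0-1|+|1-2| = 2
Tile 2: at (0,2), goal (0,1), distance |0-0|+|2-1| = 1
Tile 8: at (1,0), goal (2,1), distance |1-2|+|0-1| = 2
Tile 3: at (1,1), goal (0,2), distance |1-0|+|1-2| = 2
Tile 5: at (1,2), goal (1,1), distance |1-1|+|2-1| = 1
Tile 4: at (2,0), goal (1,0), distance |2-1|+|0-0| = 1
Tile 1: at (2,1), goal (0,0), distance |2-0|+|1-0| = 3
Sum: 2 + 2 + 1 + 2 + 2 + 1 + 1 + 3 = 14

Answer: 14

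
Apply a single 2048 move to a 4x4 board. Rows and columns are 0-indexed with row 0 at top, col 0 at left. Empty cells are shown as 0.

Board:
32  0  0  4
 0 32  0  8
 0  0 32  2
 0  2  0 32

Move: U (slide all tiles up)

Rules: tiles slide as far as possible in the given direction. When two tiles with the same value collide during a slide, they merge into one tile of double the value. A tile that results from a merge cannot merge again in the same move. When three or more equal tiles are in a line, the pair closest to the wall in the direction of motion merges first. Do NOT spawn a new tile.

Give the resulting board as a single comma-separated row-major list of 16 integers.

Slide up:
col 0: [32, 0, 0, 0] -> [32, 0, 0, 0]
col 1: [0, 32, 0, 2] -> [32, 2, 0, 0]
col 2: [0, 0, 32, 0] -> [32, 0, 0, 0]
col 3: [4, 8, 2, 32] -> [4, 8, 2, 32]

Answer: 32, 32, 32, 4, 0, 2, 0, 8, 0, 0, 0, 2, 0, 0, 0, 32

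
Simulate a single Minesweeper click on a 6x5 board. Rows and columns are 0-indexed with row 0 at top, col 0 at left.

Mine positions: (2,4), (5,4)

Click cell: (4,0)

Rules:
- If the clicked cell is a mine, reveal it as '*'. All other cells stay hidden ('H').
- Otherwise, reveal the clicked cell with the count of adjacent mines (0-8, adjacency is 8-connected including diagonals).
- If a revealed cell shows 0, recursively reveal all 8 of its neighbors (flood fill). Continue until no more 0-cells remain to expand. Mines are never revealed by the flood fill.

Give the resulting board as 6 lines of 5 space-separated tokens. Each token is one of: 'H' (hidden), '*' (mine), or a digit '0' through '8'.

0 0 0 0 0
0 0 0 1 1
0 0 0 1 H
0 0 0 1 H
0 0 0 1 H
0 0 0 1 H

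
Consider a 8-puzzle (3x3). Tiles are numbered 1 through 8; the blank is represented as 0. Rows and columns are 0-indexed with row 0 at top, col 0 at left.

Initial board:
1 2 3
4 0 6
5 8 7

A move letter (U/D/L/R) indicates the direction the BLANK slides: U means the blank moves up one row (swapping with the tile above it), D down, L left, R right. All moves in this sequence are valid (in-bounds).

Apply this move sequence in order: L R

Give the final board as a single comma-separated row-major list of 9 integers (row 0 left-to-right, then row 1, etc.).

Answer: 1, 2, 3, 4, 0, 6, 5, 8, 7

Derivation:
After move 1 (L):
1 2 3
0 4 6
5 8 7

After move 2 (R):
1 2 3
4 0 6
5 8 7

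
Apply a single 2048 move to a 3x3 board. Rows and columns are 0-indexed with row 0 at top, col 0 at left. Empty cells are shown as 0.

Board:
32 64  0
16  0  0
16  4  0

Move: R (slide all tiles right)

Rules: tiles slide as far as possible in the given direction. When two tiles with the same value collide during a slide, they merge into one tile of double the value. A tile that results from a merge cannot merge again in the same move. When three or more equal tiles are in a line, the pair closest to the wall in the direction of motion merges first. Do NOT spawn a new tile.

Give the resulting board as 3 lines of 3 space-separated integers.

Slide right:
row 0: [32, 64, 0] -> [0, 32, 64]
row 1: [16, 0, 0] -> [0, 0, 16]
row 2: [16, 4, 0] -> [0, 16, 4]

Answer:  0 32 64
 0  0 16
 0 16  4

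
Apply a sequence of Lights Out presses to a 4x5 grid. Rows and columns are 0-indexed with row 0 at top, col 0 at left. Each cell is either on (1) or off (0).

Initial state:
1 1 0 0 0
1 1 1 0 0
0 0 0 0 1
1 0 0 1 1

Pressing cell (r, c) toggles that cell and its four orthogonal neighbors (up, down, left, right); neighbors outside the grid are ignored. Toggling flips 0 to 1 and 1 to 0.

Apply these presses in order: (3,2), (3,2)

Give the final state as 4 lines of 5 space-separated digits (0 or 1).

After press 1 at (3,2):
1 1 0 0 0
1 1 1 0 0
0 0 1 0 1
1 1 1 0 1

After press 2 at (3,2):
1 1 0 0 0
1 1 1 0 0
0 0 0 0 1
1 0 0 1 1

Answer: 1 1 0 0 0
1 1 1 0 0
0 0 0 0 1
1 0 0 1 1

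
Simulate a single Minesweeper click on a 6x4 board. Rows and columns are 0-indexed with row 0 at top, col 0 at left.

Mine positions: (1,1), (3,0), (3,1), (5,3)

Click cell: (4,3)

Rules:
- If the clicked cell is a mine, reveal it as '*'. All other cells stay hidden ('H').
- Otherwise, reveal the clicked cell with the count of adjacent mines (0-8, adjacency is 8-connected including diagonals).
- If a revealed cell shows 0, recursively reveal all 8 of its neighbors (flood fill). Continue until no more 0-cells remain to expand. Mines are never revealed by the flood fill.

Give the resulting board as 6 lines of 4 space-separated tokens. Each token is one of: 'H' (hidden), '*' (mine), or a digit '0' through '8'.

H H H H
H H H H
H H H H
H H H H
H H H 1
H H H H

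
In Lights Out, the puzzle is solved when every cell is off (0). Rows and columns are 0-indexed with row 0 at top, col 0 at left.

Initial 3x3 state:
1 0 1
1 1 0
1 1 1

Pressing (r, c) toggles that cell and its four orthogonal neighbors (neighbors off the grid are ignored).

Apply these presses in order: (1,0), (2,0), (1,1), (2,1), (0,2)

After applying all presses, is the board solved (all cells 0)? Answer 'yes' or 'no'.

Answer: yes

Derivation:
After press 1 at (1,0):
0 0 1
0 0 0
0 1 1

After press 2 at (2,0):
0 0 1
1 0 0
1 0 1

After press 3 at (1,1):
0 1 1
0 1 1
1 1 1

After press 4 at (2,1):
0 1 1
0 0 1
0 0 0

After press 5 at (0,2):
0 0 0
0 0 0
0 0 0

Lights still on: 0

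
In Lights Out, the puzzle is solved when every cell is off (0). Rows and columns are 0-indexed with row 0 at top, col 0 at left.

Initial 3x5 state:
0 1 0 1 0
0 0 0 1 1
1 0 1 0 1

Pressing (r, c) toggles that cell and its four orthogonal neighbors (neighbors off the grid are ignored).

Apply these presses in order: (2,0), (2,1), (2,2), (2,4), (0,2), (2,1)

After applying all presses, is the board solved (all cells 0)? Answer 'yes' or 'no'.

After press 1 at (2,0):
0 1 0 1 0
1 0 0 1 1
0 1 1 0 1

After press 2 at (2,1):
0 1 0 1 0
1 1 0 1 1
1 0 0 0 1

After press 3 at (2,2):
0 1 0 1 0
1 1 1 1 1
1 1 1 1 1

After press 4 at (2,4):
0 1 0 1 0
1 1 1 1 0
1 1 1 0 0

After press 5 at (0,2):
0 0 1 0 0
1 1 0 1 0
1 1 1 0 0

After press 6 at (2,1):
0 0 1 0 0
1 0 0 1 0
0 0 0 0 0

Lights still on: 3

Answer: no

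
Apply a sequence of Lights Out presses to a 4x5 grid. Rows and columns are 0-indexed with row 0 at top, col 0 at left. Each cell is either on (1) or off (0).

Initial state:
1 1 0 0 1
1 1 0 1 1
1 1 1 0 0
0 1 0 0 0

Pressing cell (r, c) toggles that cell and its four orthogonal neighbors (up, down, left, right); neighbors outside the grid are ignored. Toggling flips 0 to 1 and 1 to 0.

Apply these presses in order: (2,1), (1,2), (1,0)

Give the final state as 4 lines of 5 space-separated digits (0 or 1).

Answer: 0 1 1 0 1
0 0 1 0 1
1 0 1 0 0
0 0 0 0 0

Derivation:
After press 1 at (2,1):
1 1 0 0 1
1 0 0 1 1
0 0 0 0 0
0 0 0 0 0

After press 2 at (1,2):
1 1 1 0 1
1 1 1 0 1
0 0 1 0 0
0 0 0 0 0

After press 3 at (1,0):
0 1 1 0 1
0 0 1 0 1
1 0 1 0 0
0 0 0 0 0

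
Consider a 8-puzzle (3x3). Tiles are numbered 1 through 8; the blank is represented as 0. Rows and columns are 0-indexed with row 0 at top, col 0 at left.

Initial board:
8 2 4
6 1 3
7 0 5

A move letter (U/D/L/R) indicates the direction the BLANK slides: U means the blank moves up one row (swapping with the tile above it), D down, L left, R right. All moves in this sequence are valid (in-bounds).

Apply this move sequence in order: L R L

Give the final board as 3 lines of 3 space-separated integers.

After move 1 (L):
8 2 4
6 1 3
0 7 5

After move 2 (R):
8 2 4
6 1 3
7 0 5

After move 3 (L):
8 2 4
6 1 3
0 7 5

Answer: 8 2 4
6 1 3
0 7 5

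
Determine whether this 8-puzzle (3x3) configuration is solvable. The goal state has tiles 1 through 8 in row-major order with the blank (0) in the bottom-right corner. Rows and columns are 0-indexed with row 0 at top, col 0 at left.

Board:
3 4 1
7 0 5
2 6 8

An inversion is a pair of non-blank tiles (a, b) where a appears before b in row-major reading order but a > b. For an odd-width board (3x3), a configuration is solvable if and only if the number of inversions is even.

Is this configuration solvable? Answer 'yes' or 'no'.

Inversions (pairs i<j in row-major order where tile[i] > tile[j] > 0): 8
8 is even, so the puzzle is solvable.

Answer: yes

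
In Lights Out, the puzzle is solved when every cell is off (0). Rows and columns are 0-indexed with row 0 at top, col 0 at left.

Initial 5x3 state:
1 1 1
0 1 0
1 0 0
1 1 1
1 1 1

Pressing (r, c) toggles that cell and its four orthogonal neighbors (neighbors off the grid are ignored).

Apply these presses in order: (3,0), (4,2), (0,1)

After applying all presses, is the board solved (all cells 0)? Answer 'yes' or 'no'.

After press 1 at (3,0):
1 1 1
0 1 0
0 0 0
0 0 1
0 1 1

After press 2 at (4,2):
1 1 1
0 1 0
0 0 0
0 0 0
0 0 0

After press 3 at (0,1):
0 0 0
0 0 0
0 0 0
0 0 0
0 0 0

Lights still on: 0

Answer: yes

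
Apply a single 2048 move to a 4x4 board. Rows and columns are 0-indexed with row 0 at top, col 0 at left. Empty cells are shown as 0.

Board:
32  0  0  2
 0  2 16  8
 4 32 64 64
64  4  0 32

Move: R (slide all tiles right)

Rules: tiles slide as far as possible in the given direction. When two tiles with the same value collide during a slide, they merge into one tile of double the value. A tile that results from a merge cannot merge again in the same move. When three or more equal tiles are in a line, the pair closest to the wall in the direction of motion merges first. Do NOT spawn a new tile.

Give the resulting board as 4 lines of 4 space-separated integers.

Answer:   0   0  32   2
  0   2  16   8
  0   4  32 128
  0  64   4  32

Derivation:
Slide right:
row 0: [32, 0, 0, 2] -> [0, 0, 32, 2]
row 1: [0, 2, 16, 8] -> [0, 2, 16, 8]
row 2: [4, 32, 64, 64] -> [0, 4, 32, 128]
row 3: [64, 4, 0, 32] -> [0, 64, 4, 32]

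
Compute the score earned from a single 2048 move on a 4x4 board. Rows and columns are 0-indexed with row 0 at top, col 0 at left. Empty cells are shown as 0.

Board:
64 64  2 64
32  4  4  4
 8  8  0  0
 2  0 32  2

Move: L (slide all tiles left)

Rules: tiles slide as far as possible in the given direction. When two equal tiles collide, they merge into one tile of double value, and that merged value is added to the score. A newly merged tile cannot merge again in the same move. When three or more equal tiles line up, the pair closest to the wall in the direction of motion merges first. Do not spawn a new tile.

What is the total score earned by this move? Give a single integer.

Slide left:
row 0: [64, 64, 2, 64] -> [128, 2, 64, 0]  score +128 (running 128)
row 1: [32, 4, 4, 4] -> [32, 8, 4, 0]  score +8 (running 136)
row 2: [8, 8, 0, 0] -> [16, 0, 0, 0]  score +16 (running 152)
row 3: [2, 0, 32, 2] -> [2, 32, 2, 0]  score +0 (running 152)
Board after move:
128   2  64   0
 32   8   4   0
 16   0   0   0
  2  32   2   0

Answer: 152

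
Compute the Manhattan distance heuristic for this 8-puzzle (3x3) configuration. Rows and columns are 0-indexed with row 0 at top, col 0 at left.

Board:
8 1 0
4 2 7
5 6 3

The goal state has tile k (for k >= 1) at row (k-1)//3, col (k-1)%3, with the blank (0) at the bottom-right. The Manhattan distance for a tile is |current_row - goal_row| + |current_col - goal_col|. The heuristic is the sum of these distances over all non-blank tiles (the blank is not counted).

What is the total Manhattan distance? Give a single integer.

Answer: 14

Derivation:
Tile 8: at (0,0), goal (2,1), distance |0-2|+|0-1| = 3
Tile 1: at (0,1), goal (0,0), distance |0-0|+|1-0| = 1
Tile 4: at (1,0), goal (1,0), distance |1-1|+|0-0| = 0
Tile 2: at (1,1), goal (0,1), distance |1-0|+|1-1| = 1
Tile 7: at (1,2), goal (2,0), distance |1-2|+|2-0| = 3
Tile 5: at (2,0), goal (1,1), distance |2-1|+|0-1| = 2
Tile 6: at (2,1), goal (1,2), distance |2-1|+|1-2| = 2
Tile 3: at (2,2), goal (0,2), distance |2-0|+|2-2| = 2
Sum: 3 + 1 + 0 + 1 + 3 + 2 + 2 + 2 = 14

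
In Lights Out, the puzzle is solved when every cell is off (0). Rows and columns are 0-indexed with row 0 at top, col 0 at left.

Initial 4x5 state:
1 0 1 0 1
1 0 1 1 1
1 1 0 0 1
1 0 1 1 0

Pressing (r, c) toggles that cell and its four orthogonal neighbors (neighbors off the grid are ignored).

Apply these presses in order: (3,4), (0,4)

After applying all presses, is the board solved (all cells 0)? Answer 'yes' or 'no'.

Answer: no

Derivation:
After press 1 at (3,4):
1 0 1 0 1
1 0 1 1 1
1 1 0 0 0
1 0 1 0 1

After press 2 at (0,4):
1 0 1 1 0
1 0 1 1 0
1 1 0 0 0
1 0 1 0 1

Lights still on: 11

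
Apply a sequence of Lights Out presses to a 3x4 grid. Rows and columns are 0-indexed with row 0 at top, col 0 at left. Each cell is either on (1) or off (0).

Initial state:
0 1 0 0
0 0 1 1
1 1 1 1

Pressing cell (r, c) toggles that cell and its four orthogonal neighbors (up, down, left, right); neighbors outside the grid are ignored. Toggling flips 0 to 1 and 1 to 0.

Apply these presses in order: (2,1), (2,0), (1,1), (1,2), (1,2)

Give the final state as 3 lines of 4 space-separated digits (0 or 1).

Answer: 0 0 0 0
0 0 0 1
1 0 0 1

Derivation:
After press 1 at (2,1):
0 1 0 0
0 1 1 1
0 0 0 1

After press 2 at (2,0):
0 1 0 0
1 1 1 1
1 1 0 1

After press 3 at (1,1):
0 0 0 0
0 0 0 1
1 0 0 1

After press 4 at (1,2):
0 0 1 0
0 1 1 0
1 0 1 1

After press 5 at (1,2):
0 0 0 0
0 0 0 1
1 0 0 1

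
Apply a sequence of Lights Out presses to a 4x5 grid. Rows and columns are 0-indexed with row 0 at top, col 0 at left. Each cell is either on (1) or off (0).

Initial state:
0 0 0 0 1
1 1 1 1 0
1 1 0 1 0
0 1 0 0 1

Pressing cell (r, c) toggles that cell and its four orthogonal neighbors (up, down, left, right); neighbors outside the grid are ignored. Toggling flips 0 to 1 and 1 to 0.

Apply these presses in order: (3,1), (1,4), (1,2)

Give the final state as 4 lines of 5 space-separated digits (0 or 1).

After press 1 at (3,1):
0 0 0 0 1
1 1 1 1 0
1 0 0 1 0
1 0 1 0 1

After press 2 at (1,4):
0 0 0 0 0
1 1 1 0 1
1 0 0 1 1
1 0 1 0 1

After press 3 at (1,2):
0 0 1 0 0
1 0 0 1 1
1 0 1 1 1
1 0 1 0 1

Answer: 0 0 1 0 0
1 0 0 1 1
1 0 1 1 1
1 0 1 0 1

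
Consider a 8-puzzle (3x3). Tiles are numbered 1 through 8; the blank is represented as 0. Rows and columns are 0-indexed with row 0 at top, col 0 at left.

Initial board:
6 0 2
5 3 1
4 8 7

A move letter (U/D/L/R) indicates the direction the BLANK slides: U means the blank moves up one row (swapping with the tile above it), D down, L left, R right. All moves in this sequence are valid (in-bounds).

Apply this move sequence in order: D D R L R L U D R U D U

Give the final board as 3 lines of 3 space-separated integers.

Answer: 6 3 2
5 8 0
4 7 1

Derivation:
After move 1 (D):
6 3 2
5 0 1
4 8 7

After move 2 (D):
6 3 2
5 8 1
4 0 7

After move 3 (R):
6 3 2
5 8 1
4 7 0

After move 4 (L):
6 3 2
5 8 1
4 0 7

After move 5 (R):
6 3 2
5 8 1
4 7 0

After move 6 (L):
6 3 2
5 8 1
4 0 7

After move 7 (U):
6 3 2
5 0 1
4 8 7

After move 8 (D):
6 3 2
5 8 1
4 0 7

After move 9 (R):
6 3 2
5 8 1
4 7 0

After move 10 (U):
6 3 2
5 8 0
4 7 1

After move 11 (D):
6 3 2
5 8 1
4 7 0

After move 12 (U):
6 3 2
5 8 0
4 7 1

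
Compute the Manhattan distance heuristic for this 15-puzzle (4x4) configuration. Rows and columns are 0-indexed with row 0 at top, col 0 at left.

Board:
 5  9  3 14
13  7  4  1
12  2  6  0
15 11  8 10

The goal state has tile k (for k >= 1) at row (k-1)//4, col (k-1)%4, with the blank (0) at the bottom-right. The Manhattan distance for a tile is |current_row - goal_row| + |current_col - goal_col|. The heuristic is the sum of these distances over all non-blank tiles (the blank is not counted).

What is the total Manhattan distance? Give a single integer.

Tile 5: at (0,0), goal (1,0), distance |0-1|+|0-0| = 1
Tile 9: at (0,1), goal (2,0), distance |0-2|+|1-0| = 3
Tile 3: at (0,2), goal (0,2), distance |0-0|+|2-2| = 0
Tile 14: at (0,3), goal (3,1), distance |0-3|+|3-1| = 5
Tile 13: at (1,0), goal (3,0), distance |1-3|+|0-0| = 2
Tile 7: at (1,1), goal (1,2), distance |1-1|+|1-2| = 1
Tile 4: at (1,2), goal (0,3), distance |1-0|+|2-3| = 2
Tile 1: at (1,3), goal (0,0), distance |1-0|+|3-0| = 4
Tile 12: at (2,0), goal (2,3), distance |2-2|+|0-3| = 3
Tile 2: at (2,1), goal (0,1), distance |2-0|+|1-1| = 2
Tile 6: at (2,2), goal (1,1), distance |2-1|+|2-1| = 2
Tile 15: at (3,0), goal (3,2), distance |3-3|+|0-2| = 2
Tile 11: at (3,1), goal (2,2), distance |3-2|+|1-2| = 2
Tile 8: at (3,2), goal (1,3), distance |3-1|+|2-3| = 3
Tile 10: at (3,3), goal (2,1), distance |3-2|+|3-1| = 3
Sum: 1 + 3 + 0 + 5 + 2 + 1 + 2 + 4 + 3 + 2 + 2 + 2 + 2 + 3 + 3 = 35

Answer: 35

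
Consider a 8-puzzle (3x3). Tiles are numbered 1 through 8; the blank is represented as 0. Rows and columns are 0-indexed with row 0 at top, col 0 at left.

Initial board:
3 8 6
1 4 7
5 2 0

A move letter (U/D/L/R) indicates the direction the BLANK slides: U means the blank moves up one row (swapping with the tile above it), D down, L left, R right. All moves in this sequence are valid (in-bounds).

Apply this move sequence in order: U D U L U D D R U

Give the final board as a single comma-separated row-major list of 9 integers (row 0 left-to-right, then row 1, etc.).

Answer: 3, 8, 6, 1, 2, 0, 5, 7, 4

Derivation:
After move 1 (U):
3 8 6
1 4 0
5 2 7

After move 2 (D):
3 8 6
1 4 7
5 2 0

After move 3 (U):
3 8 6
1 4 0
5 2 7

After move 4 (L):
3 8 6
1 0 4
5 2 7

After move 5 (U):
3 0 6
1 8 4
5 2 7

After move 6 (D):
3 8 6
1 0 4
5 2 7

After move 7 (D):
3 8 6
1 2 4
5 0 7

After move 8 (R):
3 8 6
1 2 4
5 7 0

After move 9 (U):
3 8 6
1 2 0
5 7 4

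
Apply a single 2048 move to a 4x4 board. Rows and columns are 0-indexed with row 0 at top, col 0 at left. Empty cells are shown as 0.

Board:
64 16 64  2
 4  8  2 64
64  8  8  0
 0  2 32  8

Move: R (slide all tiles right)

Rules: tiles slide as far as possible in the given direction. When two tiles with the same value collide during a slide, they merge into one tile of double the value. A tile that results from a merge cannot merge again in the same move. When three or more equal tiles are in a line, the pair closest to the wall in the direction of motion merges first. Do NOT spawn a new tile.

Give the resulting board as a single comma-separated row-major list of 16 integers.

Slide right:
row 0: [64, 16, 64, 2] -> [64, 16, 64, 2]
row 1: [4, 8, 2, 64] -> [4, 8, 2, 64]
row 2: [64, 8, 8, 0] -> [0, 0, 64, 16]
row 3: [0, 2, 32, 8] -> [0, 2, 32, 8]

Answer: 64, 16, 64, 2, 4, 8, 2, 64, 0, 0, 64, 16, 0, 2, 32, 8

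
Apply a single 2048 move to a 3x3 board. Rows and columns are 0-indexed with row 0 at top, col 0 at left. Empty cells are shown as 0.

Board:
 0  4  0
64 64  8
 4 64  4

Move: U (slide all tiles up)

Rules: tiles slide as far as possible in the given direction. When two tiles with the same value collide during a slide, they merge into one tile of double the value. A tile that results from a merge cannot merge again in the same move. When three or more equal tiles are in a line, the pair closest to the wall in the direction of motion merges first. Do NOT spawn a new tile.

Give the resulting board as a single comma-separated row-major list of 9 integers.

Slide up:
col 0: [0, 64, 4] -> [64, 4, 0]
col 1: [4, 64, 64] -> [4, 128, 0]
col 2: [0, 8, 4] -> [8, 4, 0]

Answer: 64, 4, 8, 4, 128, 4, 0, 0, 0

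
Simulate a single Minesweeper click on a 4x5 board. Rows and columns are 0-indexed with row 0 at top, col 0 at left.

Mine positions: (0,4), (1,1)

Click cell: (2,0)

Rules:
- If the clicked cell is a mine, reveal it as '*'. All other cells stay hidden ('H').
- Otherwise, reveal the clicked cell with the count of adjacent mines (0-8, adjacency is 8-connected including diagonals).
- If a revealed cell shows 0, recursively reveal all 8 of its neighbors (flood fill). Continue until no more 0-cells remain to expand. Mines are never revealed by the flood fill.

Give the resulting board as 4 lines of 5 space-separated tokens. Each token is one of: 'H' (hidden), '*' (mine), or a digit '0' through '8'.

H H H H H
H H H H H
1 H H H H
H H H H H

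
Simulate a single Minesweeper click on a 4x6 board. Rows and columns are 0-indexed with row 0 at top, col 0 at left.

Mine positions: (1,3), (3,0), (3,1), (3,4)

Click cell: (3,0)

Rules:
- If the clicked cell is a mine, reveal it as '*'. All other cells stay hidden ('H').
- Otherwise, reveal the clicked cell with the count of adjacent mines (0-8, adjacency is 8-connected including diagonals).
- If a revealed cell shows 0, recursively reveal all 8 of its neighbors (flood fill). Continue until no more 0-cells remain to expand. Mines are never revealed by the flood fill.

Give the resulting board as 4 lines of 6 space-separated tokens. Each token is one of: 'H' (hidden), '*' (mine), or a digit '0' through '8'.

H H H H H H
H H H H H H
H H H H H H
* H H H H H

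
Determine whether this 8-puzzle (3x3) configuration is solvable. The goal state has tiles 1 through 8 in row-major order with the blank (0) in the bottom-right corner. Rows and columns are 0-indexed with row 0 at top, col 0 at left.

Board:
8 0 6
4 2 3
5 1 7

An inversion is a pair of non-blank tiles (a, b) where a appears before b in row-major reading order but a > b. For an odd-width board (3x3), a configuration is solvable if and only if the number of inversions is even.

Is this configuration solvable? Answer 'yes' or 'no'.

Inversions (pairs i<j in row-major order where tile[i] > tile[j] > 0): 18
18 is even, so the puzzle is solvable.

Answer: yes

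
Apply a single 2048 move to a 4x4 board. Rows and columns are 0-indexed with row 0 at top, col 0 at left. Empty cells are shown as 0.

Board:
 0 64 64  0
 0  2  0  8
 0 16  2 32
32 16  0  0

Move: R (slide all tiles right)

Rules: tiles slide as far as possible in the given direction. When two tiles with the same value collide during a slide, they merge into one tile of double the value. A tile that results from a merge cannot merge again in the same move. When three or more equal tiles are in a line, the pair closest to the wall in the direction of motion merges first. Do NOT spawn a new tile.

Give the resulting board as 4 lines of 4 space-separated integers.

Slide right:
row 0: [0, 64, 64, 0] -> [0, 0, 0, 128]
row 1: [0, 2, 0, 8] -> [0, 0, 2, 8]
row 2: [0, 16, 2, 32] -> [0, 16, 2, 32]
row 3: [32, 16, 0, 0] -> [0, 0, 32, 16]

Answer:   0   0   0 128
  0   0   2   8
  0  16   2  32
  0   0  32  16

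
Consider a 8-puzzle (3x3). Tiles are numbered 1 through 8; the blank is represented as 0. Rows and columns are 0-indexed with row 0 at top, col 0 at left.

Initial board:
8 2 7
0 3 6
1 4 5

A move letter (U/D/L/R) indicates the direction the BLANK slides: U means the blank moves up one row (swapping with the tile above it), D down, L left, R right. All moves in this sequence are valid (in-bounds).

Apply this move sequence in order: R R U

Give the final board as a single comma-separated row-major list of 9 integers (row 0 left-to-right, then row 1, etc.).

Answer: 8, 2, 0, 3, 6, 7, 1, 4, 5

Derivation:
After move 1 (R):
8 2 7
3 0 6
1 4 5

After move 2 (R):
8 2 7
3 6 0
1 4 5

After move 3 (U):
8 2 0
3 6 7
1 4 5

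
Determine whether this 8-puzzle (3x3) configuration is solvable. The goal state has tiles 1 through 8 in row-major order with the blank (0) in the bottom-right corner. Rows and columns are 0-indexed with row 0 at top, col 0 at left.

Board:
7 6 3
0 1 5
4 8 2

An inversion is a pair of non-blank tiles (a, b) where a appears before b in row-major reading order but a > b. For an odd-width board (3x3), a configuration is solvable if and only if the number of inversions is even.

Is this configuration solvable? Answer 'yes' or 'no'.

Inversions (pairs i<j in row-major order where tile[i] > tile[j] > 0): 17
17 is odd, so the puzzle is not solvable.

Answer: no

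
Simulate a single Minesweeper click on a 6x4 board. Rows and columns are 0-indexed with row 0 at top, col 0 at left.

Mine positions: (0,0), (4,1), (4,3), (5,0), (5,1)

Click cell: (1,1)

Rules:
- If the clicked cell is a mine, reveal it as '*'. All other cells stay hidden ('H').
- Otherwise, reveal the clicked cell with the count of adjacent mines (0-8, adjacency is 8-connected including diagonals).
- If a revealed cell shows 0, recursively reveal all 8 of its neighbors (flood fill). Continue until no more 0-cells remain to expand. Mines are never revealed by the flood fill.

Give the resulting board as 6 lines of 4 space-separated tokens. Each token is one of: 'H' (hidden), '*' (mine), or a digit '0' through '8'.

H H H H
H 1 H H
H H H H
H H H H
H H H H
H H H H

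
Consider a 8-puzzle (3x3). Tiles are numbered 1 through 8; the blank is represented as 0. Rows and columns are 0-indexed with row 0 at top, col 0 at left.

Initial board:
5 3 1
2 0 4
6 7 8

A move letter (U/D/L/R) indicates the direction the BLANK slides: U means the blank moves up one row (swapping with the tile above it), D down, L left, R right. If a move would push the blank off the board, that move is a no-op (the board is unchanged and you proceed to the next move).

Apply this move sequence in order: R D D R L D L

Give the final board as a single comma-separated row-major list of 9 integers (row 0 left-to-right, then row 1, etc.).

Answer: 5, 3, 1, 2, 4, 8, 0, 6, 7

Derivation:
After move 1 (R):
5 3 1
2 4 0
6 7 8

After move 2 (D):
5 3 1
2 4 8
6 7 0

After move 3 (D):
5 3 1
2 4 8
6 7 0

After move 4 (R):
5 3 1
2 4 8
6 7 0

After move 5 (L):
5 3 1
2 4 8
6 0 7

After move 6 (D):
5 3 1
2 4 8
6 0 7

After move 7 (L):
5 3 1
2 4 8
0 6 7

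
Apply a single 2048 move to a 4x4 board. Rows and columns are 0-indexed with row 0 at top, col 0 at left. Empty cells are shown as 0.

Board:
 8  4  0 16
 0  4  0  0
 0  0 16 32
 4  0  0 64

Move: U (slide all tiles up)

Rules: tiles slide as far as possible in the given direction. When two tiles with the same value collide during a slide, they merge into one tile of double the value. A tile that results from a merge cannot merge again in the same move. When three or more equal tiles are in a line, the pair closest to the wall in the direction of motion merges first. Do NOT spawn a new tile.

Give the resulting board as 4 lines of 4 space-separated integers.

Slide up:
col 0: [8, 0, 0, 4] -> [8, 4, 0, 0]
col 1: [4, 4, 0, 0] -> [8, 0, 0, 0]
col 2: [0, 0, 16, 0] -> [16, 0, 0, 0]
col 3: [16, 0, 32, 64] -> [16, 32, 64, 0]

Answer:  8  8 16 16
 4  0  0 32
 0  0  0 64
 0  0  0  0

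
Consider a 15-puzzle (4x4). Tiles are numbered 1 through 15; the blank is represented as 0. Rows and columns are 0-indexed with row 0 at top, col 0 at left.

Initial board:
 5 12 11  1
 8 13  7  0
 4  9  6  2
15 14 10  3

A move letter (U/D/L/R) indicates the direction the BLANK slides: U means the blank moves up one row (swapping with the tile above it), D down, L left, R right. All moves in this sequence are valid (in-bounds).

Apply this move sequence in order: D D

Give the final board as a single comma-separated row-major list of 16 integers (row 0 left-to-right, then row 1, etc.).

After move 1 (D):
 5 12 11  1
 8 13  7  2
 4  9  6  0
15 14 10  3

After move 2 (D):
 5 12 11  1
 8 13  7  2
 4  9  6  3
15 14 10  0

Answer: 5, 12, 11, 1, 8, 13, 7, 2, 4, 9, 6, 3, 15, 14, 10, 0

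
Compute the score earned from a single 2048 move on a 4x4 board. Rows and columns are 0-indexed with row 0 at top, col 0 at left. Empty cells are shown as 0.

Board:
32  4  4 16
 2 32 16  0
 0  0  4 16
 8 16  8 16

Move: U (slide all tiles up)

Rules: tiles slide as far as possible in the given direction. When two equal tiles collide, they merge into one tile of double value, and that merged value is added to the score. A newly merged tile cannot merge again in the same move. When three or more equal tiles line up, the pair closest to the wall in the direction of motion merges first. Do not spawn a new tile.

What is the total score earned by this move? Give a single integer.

Slide up:
col 0: [32, 2, 0, 8] -> [32, 2, 8, 0]  score +0 (running 0)
col 1: [4, 32, 0, 16] -> [4, 32, 16, 0]  score +0 (running 0)
col 2: [4, 16, 4, 8] -> [4, 16, 4, 8]  score +0 (running 0)
col 3: [16, 0, 16, 16] -> [32, 16, 0, 0]  score +32 (running 32)
Board after move:
32  4  4 32
 2 32 16 16
 8 16  4  0
 0  0  8  0

Answer: 32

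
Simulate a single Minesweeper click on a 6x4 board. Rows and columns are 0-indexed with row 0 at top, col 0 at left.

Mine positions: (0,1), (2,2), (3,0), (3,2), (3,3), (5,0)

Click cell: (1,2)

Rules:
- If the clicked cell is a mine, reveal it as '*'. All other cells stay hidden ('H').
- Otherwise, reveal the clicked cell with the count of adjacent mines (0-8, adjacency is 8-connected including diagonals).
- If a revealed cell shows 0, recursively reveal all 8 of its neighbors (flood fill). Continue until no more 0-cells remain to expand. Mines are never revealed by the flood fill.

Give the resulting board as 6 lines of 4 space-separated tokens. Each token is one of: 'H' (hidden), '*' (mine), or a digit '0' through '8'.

H H H H
H H 2 H
H H H H
H H H H
H H H H
H H H H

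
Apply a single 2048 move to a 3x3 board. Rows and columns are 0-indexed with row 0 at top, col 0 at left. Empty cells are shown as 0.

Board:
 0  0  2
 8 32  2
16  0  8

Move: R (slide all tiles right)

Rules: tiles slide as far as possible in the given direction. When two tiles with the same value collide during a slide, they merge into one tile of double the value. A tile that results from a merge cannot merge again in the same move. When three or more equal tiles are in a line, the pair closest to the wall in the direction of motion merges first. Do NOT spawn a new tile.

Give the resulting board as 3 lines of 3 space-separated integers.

Answer:  0  0  2
 8 32  2
 0 16  8

Derivation:
Slide right:
row 0: [0, 0, 2] -> [0, 0, 2]
row 1: [8, 32, 2] -> [8, 32, 2]
row 2: [16, 0, 8] -> [0, 16, 8]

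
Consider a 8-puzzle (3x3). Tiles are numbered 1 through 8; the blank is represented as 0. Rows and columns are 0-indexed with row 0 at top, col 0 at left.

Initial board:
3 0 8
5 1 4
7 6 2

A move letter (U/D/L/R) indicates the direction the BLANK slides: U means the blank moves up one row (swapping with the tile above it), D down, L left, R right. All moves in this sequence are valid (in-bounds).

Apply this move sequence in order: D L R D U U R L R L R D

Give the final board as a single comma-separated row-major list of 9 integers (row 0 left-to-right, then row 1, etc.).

Answer: 3, 8, 4, 5, 1, 0, 7, 6, 2

Derivation:
After move 1 (D):
3 1 8
5 0 4
7 6 2

After move 2 (L):
3 1 8
0 5 4
7 6 2

After move 3 (R):
3 1 8
5 0 4
7 6 2

After move 4 (D):
3 1 8
5 6 4
7 0 2

After move 5 (U):
3 1 8
5 0 4
7 6 2

After move 6 (U):
3 0 8
5 1 4
7 6 2

After move 7 (R):
3 8 0
5 1 4
7 6 2

After move 8 (L):
3 0 8
5 1 4
7 6 2

After move 9 (R):
3 8 0
5 1 4
7 6 2

After move 10 (L):
3 0 8
5 1 4
7 6 2

After move 11 (R):
3 8 0
5 1 4
7 6 2

After move 12 (D):
3 8 4
5 1 0
7 6 2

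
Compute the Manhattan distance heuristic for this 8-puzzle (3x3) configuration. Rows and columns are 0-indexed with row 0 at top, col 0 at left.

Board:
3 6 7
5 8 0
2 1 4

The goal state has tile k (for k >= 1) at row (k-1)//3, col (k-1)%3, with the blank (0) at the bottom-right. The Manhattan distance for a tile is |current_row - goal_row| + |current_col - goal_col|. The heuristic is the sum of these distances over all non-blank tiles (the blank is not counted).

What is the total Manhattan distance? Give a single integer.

Tile 3: at (0,0), goal (0,2), distance |0-0|+|0-2| = 2
Tile 6: at (0,1), goal (1,2), distance |0-1|+|1-2| = 2
Tile 7: at (0,2), goal (2,0), distance |0-2|+|2-0| = 4
Tile 5: at (1,0), goal (1,1), distance |1-1|+|0-1| = 1
Tile 8: at (1,1), goal (2,1), distance |1-2|+|1-1| = 1
Tile 2: at (2,0), goal (0,1), distance |2-0|+|0-1| = 3
Tile 1: at (2,1), goal (0,0), distance |2-0|+|1-0| = 3
Tile 4: at (2,2), goal (1,0), distance |2-1|+|2-0| = 3
Sum: 2 + 2 + 4 + 1 + 1 + 3 + 3 + 3 = 19

Answer: 19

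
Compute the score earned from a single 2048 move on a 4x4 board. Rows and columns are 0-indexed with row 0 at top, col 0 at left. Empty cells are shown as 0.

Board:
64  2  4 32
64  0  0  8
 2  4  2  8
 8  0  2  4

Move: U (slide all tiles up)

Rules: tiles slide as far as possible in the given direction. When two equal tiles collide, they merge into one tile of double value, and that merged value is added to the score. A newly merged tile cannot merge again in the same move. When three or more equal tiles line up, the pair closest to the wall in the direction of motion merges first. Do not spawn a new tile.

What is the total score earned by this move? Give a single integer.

Answer: 148

Derivation:
Slide up:
col 0: [64, 64, 2, 8] -> [128, 2, 8, 0]  score +128 (running 128)
col 1: [2, 0, 4, 0] -> [2, 4, 0, 0]  score +0 (running 128)
col 2: [4, 0, 2, 2] -> [4, 4, 0, 0]  score +4 (running 132)
col 3: [32, 8, 8, 4] -> [32, 16, 4, 0]  score +16 (running 148)
Board after move:
128   2   4  32
  2   4   4  16
  8   0   0   4
  0   0   0   0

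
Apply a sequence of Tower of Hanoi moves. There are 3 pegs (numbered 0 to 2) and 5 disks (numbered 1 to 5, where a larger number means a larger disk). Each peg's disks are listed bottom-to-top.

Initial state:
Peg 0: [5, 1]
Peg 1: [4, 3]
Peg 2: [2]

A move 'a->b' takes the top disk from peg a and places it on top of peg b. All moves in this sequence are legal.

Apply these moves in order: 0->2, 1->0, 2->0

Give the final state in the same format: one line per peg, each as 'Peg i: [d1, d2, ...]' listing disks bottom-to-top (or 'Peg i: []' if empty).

After move 1 (0->2):
Peg 0: [5]
Peg 1: [4, 3]
Peg 2: [2, 1]

After move 2 (1->0):
Peg 0: [5, 3]
Peg 1: [4]
Peg 2: [2, 1]

After move 3 (2->0):
Peg 0: [5, 3, 1]
Peg 1: [4]
Peg 2: [2]

Answer: Peg 0: [5, 3, 1]
Peg 1: [4]
Peg 2: [2]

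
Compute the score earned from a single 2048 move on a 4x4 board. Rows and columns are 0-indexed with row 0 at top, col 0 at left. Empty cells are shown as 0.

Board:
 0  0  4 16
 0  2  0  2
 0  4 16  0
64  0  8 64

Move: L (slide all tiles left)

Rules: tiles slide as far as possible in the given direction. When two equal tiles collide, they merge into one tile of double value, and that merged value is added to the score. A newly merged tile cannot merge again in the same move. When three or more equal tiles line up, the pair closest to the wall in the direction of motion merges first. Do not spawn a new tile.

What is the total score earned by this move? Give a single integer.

Answer: 4

Derivation:
Slide left:
row 0: [0, 0, 4, 16] -> [4, 16, 0, 0]  score +0 (running 0)
row 1: [0, 2, 0, 2] -> [4, 0, 0, 0]  score +4 (running 4)
row 2: [0, 4, 16, 0] -> [4, 16, 0, 0]  score +0 (running 4)
row 3: [64, 0, 8, 64] -> [64, 8, 64, 0]  score +0 (running 4)
Board after move:
 4 16  0  0
 4  0  0  0
 4 16  0  0
64  8 64  0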